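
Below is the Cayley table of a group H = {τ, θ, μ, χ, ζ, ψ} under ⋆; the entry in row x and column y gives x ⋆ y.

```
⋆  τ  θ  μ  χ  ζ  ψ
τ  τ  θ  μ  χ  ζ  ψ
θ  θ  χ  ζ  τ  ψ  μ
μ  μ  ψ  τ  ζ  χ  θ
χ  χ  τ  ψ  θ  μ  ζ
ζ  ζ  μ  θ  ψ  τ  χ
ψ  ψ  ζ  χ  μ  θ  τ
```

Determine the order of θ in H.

3

The identity element is τ (its row matches the header).
θ^1 = θ
θ^2 = θ ⋆ θ = χ
θ^3 = χ ⋆ θ = τ
The first power of θ equal to the identity is θ^3, so ord(θ) = 3.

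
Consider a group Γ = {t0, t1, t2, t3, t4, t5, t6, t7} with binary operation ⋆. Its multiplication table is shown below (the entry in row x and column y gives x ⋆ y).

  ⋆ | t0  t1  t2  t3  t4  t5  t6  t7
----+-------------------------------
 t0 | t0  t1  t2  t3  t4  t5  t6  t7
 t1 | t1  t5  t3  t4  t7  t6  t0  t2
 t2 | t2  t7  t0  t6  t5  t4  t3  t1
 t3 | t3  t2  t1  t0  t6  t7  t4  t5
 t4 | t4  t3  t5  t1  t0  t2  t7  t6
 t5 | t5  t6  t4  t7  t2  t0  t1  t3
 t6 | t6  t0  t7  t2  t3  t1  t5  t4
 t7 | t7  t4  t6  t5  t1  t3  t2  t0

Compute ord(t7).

The identity element is t0 (its row matches the header).
t7^1 = t7
t7^2 = t7 ⋆ t7 = t0
The first power of t7 equal to the identity is t7^2, so ord(t7) = 2.

2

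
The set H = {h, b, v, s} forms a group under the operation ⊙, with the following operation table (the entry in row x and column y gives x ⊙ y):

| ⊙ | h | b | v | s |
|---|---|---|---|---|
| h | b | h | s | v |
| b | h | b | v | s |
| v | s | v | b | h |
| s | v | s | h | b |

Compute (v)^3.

v^1 = v
v^2 = v ⊙ v = b
v^3 = b ⊙ v = v

v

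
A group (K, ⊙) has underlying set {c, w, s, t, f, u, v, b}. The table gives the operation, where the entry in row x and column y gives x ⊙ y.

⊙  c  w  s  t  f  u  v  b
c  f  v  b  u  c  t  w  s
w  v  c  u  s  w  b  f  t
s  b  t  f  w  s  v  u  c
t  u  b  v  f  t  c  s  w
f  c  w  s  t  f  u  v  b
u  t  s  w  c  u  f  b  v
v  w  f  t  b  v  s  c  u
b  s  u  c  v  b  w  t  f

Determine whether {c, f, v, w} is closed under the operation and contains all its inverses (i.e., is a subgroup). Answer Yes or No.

Yes

{c, f, v, w} contains the identity f.
Checking products: every product of two elements of {c, f, v, w} (read from the table) lies in {c, f, v, w}, so the set is closed.
In a finite group, a nonempty closed subset is a subgroup. So {c, f, v, w} ≤ K.
(Structurally, K here is isomorphic to the dihedral group D_4.)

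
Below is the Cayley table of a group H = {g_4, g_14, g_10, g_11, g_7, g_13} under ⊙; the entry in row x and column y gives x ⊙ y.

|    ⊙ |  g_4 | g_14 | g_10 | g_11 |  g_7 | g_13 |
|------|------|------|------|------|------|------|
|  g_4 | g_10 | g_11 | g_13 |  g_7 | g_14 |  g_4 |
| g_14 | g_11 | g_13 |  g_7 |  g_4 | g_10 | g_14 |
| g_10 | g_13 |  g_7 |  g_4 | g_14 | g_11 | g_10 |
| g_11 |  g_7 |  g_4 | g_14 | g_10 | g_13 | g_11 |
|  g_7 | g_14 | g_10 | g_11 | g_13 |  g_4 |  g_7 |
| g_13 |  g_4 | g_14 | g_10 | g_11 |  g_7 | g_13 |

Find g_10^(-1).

First locate the identity: row g_13 matches the header, so g_13 is the identity.
Scan row g_10 for g_13: g_10 ⊙ g_4 = g_13. Hence g_10^(-1) = g_4.

g_4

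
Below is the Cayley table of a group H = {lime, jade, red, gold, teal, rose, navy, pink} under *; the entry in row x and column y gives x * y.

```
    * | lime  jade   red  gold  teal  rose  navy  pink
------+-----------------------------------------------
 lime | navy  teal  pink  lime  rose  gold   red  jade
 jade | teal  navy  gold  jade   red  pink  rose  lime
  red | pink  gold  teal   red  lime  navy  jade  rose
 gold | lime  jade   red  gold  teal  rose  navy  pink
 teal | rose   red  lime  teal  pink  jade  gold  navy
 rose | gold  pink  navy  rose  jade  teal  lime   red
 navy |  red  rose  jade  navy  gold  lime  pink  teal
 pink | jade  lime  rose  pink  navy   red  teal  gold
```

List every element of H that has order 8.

Identity is gold. Compute the order of each non-identity element by repeated multiplication:
  lime: lime → navy → red → pink → jade → teal → rose → gold  (order 8)
  jade: jade → navy → rose → pink → lime → teal → red → gold  (order 8)
  red: red → teal → lime → pink → rose → navy → jade → gold  (order 8)
  teal: teal → pink → navy → gold  (order 4)
  rose: rose → teal → jade → pink → red → navy → lime → gold  (order 8)
  navy: navy → pink → teal → gold  (order 4)
  pink: pink → gold  (order 2)
Elements of order 8: {jade, lime, red, rose}.

{jade, lime, red, rose}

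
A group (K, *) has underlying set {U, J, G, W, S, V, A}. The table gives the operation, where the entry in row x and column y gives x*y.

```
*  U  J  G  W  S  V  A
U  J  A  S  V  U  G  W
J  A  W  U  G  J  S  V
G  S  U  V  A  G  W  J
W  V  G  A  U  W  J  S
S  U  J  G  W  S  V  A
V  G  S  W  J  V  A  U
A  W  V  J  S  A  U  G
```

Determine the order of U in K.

The identity element is S (its row matches the header).
U^1 = U
U^2 = U*U = J
U^3 = J*U = A
U^4 = A*U = W
U^5 = W*U = V
U^6 = V*U = G
U^7 = G*U = S
The first power of U equal to the identity is U^7, so ord(U) = 7.
(Structurally, K here is isomorphic to the cyclic group Z_7.)

7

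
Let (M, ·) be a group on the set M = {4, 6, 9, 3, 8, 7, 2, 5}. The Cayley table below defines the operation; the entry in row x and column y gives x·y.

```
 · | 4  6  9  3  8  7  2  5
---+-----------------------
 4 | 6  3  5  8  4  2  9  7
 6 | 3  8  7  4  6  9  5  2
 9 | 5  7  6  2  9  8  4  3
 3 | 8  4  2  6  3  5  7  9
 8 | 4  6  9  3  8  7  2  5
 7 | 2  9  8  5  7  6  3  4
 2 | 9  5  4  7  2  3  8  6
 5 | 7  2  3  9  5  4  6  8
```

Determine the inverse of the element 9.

First locate the identity: row 8 matches the header, so 8 is the identity.
Scan row 9 for 8: 9·7 = 8. Hence 9^(-1) = 7.

7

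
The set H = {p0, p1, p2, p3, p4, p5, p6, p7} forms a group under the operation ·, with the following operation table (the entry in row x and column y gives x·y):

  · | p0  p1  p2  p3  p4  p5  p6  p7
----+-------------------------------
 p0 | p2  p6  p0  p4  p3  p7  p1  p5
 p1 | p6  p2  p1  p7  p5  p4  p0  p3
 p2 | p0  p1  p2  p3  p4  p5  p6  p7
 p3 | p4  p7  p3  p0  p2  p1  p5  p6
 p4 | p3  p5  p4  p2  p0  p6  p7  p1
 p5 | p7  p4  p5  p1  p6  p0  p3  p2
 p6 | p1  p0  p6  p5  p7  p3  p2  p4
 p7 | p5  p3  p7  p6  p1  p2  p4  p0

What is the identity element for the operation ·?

The identity e satisfies e·x = x for all x, so its row in the table reproduces the column headers.
Row p2 reads: p0, p1, p2, p3, p4, p5, p6, p7 — exactly the header order. So p2 is the identity.

p2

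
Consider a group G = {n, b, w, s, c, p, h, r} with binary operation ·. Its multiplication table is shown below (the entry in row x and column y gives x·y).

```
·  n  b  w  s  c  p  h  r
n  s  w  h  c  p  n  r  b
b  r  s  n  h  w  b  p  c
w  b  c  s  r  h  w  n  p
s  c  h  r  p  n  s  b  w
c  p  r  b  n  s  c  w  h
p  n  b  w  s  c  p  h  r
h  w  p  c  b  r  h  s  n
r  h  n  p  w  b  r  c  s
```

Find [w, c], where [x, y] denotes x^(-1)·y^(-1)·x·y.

s

Identity is p; from the table w^(-1) = r and c^(-1) = n.
r·n = h
h·w = c
c·c = s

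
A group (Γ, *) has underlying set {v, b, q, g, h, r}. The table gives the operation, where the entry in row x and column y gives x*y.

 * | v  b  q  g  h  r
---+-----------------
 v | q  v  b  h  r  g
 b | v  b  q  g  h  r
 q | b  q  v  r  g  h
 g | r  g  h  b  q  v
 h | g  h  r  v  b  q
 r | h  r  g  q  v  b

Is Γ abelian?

q*h = g but h*q = r.
Since q and h do not commute, Γ is not abelian.

No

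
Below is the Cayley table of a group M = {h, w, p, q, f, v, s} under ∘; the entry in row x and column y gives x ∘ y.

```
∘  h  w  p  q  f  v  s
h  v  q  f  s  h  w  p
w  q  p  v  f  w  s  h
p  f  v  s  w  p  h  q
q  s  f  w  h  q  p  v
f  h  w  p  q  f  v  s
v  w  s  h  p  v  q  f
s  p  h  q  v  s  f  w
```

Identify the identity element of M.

The identity e satisfies e ∘ x = x for all x, so its row in the table reproduces the column headers.
Row f reads: h, w, p, q, f, v, s — exactly the header order. So f is the identity.

f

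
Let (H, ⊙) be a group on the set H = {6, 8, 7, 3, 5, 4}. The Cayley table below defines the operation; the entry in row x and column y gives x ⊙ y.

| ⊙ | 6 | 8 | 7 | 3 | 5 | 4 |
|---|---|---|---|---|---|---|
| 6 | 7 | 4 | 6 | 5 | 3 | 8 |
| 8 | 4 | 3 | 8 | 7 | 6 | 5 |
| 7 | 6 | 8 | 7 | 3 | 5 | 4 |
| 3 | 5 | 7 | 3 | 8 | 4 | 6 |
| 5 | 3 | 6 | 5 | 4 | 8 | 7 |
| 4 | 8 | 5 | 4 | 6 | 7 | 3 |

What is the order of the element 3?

3

The identity element is 7 (its row matches the header).
3^1 = 3
3^2 = 3 ⊙ 3 = 8
3^3 = 8 ⊙ 3 = 7
The first power of 3 equal to the identity is 3^3, so ord(3) = 3.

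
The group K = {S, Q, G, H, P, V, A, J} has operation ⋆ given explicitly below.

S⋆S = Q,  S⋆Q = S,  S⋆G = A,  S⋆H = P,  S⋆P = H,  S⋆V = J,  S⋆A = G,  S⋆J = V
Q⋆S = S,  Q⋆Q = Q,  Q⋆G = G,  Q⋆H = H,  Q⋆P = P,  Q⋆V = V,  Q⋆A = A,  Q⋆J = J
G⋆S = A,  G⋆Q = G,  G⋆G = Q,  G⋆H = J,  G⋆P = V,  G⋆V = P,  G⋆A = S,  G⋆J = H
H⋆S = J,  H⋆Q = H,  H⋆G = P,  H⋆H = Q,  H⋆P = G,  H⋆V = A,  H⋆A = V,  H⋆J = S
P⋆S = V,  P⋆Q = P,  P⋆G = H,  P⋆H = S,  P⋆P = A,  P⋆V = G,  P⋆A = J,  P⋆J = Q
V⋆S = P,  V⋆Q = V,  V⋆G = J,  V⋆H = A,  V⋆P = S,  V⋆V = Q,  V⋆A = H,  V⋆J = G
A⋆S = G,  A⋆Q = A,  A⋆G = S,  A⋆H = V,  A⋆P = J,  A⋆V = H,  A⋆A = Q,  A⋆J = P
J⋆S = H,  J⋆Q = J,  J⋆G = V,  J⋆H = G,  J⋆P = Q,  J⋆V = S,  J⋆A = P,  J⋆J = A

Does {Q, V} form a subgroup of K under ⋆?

Yes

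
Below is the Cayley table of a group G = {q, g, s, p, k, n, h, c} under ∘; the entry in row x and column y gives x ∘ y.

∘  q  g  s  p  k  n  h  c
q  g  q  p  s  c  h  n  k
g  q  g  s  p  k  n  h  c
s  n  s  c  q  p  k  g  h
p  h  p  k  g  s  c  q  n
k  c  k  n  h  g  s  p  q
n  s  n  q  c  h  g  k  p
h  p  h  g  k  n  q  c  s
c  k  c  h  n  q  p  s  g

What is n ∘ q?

Read row n, column q: n ∘ q = s.

s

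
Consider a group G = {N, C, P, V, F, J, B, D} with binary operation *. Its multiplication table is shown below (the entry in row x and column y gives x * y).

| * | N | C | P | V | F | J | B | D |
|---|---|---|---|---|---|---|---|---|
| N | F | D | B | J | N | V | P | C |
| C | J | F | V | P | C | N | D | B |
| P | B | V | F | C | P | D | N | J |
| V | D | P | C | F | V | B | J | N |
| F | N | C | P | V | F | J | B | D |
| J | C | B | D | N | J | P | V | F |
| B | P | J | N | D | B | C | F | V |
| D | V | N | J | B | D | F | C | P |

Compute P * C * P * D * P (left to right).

N

P * C = V
V * P = C
C * D = B
B * P = N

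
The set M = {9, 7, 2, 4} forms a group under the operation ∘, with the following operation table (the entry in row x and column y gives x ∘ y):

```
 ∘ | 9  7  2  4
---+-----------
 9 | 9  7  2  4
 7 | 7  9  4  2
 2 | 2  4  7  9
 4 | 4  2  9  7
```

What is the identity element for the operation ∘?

The identity e satisfies e ∘ x = x for all x, so its row in the table reproduces the column headers.
Row 9 reads: 9, 7, 2, 4 — exactly the header order. So 9 is the identity.

9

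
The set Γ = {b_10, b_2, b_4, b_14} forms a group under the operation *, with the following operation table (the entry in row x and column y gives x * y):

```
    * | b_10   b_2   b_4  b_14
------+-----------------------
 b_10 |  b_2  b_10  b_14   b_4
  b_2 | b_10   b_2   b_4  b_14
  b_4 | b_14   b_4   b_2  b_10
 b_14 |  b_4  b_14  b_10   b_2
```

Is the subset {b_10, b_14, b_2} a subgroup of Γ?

No

b_10 * b_14 = b_4, which is not in {b_10, b_14, b_2}.
The subset is not closed under *, so it is not a subgroup.
(Structurally, Γ here is isomorphic to the Klein four-group V_4.)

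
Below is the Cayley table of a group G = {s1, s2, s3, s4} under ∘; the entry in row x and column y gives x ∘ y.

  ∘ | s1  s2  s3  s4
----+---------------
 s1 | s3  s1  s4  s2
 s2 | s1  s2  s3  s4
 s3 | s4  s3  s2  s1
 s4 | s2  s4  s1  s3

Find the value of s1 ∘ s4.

s2

Read row s1, column s4: s1 ∘ s4 = s2.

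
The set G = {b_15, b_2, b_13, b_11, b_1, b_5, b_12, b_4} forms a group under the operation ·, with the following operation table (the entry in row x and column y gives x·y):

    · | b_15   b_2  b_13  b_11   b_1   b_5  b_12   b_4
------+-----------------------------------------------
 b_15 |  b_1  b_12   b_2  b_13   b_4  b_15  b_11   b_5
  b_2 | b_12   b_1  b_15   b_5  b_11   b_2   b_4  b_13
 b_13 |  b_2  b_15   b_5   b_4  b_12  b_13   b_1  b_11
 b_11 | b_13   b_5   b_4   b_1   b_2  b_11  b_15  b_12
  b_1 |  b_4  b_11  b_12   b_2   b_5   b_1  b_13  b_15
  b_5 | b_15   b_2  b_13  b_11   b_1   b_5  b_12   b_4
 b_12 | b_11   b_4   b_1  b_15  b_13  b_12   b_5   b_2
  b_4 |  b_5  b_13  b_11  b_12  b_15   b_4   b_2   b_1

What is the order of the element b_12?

The identity element is b_5 (its row matches the header).
b_12^1 = b_12
b_12^2 = b_12·b_12 = b_5
The first power of b_12 equal to the identity is b_12^2, so ord(b_12) = 2.

2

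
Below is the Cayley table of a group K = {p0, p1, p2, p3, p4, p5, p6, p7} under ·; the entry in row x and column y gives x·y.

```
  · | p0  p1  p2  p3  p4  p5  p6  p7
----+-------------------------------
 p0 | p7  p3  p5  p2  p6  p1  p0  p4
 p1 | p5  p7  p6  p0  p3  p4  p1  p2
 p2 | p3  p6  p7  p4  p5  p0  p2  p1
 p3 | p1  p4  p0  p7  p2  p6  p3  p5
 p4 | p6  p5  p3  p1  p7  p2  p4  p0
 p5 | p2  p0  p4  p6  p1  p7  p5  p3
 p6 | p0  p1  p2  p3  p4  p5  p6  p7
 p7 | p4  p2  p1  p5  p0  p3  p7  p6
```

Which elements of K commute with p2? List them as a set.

{p1, p2, p6, p7}

Compare row p2 with column p2 entry by entry.
p1·p2 = p6 = p2·p1, so p1 commutes with p2.
p3·p2 = p0 but p2·p3 = p4, so p3 does not.
Collecting the elements that commute with p2: C(p2) = {p1, p2, p6, p7}.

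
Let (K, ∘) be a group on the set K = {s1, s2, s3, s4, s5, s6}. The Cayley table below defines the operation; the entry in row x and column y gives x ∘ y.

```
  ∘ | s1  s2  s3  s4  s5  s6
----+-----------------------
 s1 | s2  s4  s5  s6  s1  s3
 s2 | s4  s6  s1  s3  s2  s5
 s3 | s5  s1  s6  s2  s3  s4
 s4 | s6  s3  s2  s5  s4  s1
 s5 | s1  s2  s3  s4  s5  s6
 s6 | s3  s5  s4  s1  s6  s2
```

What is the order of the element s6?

The identity element is s5 (its row matches the header).
s6^1 = s6
s6^2 = s6 ∘ s6 = s2
s6^3 = s2 ∘ s6 = s5
The first power of s6 equal to the identity is s6^3, so ord(s6) = 3.

3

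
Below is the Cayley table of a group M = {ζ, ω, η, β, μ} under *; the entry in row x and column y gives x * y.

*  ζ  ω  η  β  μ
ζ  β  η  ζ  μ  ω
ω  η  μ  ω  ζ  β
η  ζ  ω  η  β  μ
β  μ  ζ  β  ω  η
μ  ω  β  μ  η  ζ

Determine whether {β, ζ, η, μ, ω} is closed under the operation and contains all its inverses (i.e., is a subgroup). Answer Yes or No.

Yes

{β, ζ, η, μ, ω} contains the identity η.
Checking products: every product of two elements of {β, ζ, η, μ, ω} (read from the table) lies in {β, ζ, η, μ, ω}, so the set is closed.
In a finite group, a nonempty closed subset is a subgroup. So {β, ζ, η, μ, ω} ≤ M.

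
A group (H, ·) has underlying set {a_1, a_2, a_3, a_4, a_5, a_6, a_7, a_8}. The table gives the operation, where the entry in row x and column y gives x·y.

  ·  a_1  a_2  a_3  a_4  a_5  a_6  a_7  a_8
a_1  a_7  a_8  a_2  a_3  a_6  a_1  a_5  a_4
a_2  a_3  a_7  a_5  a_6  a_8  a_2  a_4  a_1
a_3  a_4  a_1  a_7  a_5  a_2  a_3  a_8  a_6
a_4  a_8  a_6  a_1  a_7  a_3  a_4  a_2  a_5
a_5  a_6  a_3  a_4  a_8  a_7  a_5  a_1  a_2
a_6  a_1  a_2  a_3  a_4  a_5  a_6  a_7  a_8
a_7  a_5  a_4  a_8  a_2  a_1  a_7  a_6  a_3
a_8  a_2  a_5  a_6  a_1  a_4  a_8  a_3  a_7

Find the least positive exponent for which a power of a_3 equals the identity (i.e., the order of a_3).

The identity element is a_6 (its row matches the header).
a_3^1 = a_3
a_3^2 = a_3·a_3 = a_7
a_3^3 = a_7·a_3 = a_8
a_3^4 = a_8·a_3 = a_6
The first power of a_3 equal to the identity is a_3^4, so ord(a_3) = 4.

4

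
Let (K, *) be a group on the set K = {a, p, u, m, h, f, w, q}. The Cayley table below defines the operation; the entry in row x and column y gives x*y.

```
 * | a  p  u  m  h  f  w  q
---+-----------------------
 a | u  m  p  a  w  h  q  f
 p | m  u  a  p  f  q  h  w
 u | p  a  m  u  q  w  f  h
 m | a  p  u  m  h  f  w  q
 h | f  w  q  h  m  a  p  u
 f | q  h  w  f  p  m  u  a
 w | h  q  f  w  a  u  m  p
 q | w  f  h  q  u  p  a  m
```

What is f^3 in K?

f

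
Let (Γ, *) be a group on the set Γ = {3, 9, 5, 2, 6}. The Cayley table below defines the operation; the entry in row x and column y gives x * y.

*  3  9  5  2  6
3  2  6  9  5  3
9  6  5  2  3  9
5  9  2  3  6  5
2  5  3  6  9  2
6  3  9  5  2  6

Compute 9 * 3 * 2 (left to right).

9 * 3 = 6
6 * 2 = 2

2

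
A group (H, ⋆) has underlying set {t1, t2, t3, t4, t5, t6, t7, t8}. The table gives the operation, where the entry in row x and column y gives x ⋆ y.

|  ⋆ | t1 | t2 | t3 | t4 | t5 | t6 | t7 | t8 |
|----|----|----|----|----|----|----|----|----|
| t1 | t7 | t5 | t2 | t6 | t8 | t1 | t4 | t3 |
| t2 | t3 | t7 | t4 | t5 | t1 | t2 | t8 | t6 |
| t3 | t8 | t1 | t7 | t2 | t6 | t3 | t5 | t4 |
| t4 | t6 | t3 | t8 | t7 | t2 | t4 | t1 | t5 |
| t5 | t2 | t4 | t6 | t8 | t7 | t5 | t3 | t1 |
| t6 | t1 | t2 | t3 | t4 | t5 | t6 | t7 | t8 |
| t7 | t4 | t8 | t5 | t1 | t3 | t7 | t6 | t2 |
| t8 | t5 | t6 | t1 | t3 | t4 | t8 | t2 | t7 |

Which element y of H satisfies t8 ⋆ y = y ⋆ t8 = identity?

t2

First locate the identity: row t6 matches the header, so t6 is the identity.
Scan row t8 for t6: t8 ⋆ t2 = t6. Hence t8^(-1) = t2.
(Structurally, H here is isomorphic to the quaternion group Q_8.)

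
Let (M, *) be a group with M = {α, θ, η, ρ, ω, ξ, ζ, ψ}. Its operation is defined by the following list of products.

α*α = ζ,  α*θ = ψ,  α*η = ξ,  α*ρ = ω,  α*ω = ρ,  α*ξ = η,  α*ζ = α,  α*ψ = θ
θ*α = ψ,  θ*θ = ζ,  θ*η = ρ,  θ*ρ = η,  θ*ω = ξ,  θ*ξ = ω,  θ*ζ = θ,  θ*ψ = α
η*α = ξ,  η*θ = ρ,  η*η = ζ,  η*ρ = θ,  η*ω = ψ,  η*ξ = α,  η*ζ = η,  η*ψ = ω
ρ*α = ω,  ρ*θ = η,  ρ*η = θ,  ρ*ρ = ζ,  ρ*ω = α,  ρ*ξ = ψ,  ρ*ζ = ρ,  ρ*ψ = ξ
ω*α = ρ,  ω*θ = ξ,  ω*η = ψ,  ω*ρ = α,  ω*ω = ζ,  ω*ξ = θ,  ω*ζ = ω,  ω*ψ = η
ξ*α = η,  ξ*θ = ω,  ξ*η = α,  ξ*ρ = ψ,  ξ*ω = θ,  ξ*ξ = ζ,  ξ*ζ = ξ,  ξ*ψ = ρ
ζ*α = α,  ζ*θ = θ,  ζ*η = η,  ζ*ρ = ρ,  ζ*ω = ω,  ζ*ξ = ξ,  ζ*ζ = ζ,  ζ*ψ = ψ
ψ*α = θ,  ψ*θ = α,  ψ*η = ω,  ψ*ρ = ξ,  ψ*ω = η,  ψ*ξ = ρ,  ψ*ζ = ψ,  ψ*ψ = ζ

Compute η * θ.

Read row η, column θ: η * θ = ρ.

ρ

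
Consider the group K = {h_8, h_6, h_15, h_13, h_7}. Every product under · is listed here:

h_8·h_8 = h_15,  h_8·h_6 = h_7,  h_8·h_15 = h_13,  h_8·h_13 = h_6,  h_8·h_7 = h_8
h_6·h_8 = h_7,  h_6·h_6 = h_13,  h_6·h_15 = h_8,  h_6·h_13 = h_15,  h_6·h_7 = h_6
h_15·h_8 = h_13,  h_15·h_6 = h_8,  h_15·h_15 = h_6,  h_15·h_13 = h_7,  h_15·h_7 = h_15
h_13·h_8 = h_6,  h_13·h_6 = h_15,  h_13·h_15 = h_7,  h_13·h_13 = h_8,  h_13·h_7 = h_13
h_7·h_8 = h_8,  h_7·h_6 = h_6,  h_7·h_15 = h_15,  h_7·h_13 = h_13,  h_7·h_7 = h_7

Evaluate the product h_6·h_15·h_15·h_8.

h_6

h_6·h_15 = h_8
h_8·h_15 = h_13
h_13·h_8 = h_6
(Structurally, K here is isomorphic to the cyclic group Z_5.)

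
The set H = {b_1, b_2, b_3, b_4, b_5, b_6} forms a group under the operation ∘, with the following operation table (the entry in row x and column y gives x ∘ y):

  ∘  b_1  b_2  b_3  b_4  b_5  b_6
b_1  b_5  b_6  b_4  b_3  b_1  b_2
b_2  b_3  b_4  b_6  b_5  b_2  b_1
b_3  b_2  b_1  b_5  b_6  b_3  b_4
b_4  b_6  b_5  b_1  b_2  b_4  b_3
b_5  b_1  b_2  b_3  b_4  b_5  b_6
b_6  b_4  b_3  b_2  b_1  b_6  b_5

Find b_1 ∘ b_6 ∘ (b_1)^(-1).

The identity is b_5. In row b_1, the entry b_5 sits in column b_1, so b_1^(-1) = b_1.
b_1 ∘ b_6 = b_2
b_2 ∘ b_1 = b_3

b_3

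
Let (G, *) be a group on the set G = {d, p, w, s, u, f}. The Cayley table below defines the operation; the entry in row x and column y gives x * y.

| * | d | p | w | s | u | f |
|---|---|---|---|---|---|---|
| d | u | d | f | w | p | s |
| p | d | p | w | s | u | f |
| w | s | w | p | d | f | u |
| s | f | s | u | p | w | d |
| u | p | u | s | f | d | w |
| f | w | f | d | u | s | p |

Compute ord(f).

2

The identity element is p (its row matches the header).
f^1 = f
f^2 = f * f = p
The first power of f equal to the identity is f^2, so ord(f) = 2.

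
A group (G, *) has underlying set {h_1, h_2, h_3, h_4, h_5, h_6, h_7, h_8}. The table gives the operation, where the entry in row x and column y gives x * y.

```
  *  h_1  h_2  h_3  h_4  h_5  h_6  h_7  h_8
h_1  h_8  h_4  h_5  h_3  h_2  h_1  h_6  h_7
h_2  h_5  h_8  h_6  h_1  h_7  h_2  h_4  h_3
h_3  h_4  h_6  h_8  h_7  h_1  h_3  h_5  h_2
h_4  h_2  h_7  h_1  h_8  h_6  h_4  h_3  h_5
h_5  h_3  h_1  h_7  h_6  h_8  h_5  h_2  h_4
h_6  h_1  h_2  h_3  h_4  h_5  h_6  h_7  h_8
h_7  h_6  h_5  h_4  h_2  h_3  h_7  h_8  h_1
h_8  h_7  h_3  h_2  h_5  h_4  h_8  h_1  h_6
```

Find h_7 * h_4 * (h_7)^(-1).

The identity is h_6. In row h_7, the entry h_6 sits in column h_1, so h_7^(-1) = h_1.
h_7 * h_4 = h_2
h_2 * h_1 = h_5

h_5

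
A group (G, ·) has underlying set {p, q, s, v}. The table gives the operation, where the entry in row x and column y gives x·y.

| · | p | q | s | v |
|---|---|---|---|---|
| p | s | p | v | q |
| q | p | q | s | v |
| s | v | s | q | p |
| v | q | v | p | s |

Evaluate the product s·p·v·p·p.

s·p = v
v·v = s
s·p = v
v·p = q
(Structurally, G here is isomorphic to the cyclic group Z_4.)

q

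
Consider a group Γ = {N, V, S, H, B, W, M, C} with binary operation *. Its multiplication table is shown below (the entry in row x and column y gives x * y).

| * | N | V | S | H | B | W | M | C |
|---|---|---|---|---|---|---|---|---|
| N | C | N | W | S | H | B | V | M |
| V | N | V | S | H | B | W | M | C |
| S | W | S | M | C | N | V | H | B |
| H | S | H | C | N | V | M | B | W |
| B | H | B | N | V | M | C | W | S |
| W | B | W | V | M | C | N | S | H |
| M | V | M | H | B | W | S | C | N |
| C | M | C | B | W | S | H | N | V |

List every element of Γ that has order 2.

Identity is V. Compute the order of each non-identity element by repeated multiplication:
  N: N → C → M → V  (order 4)
  S: S → M → H → C → B → N → W → V  (order 8)
  H: H → N → S → C → W → M → B → V  (order 8)
  B: B → M → W → C → S → N → H → V  (order 8)
  W: W → N → B → C → H → M → S → V  (order 8)
  M: M → C → N → V  (order 4)
  C: C → V  (order 2)
Elements of order 2: {C}.

{C}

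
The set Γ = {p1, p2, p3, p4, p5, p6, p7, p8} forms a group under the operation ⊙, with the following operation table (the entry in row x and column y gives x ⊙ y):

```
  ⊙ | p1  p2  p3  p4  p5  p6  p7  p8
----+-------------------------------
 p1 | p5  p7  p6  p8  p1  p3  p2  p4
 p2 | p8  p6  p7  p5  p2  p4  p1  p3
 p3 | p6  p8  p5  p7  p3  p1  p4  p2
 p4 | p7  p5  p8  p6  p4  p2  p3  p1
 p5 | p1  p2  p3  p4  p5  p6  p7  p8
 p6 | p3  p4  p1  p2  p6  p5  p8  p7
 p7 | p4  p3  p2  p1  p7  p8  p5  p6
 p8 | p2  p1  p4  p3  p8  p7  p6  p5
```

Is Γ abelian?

No

p4 ⊙ p7 = p3 but p7 ⊙ p4 = p1.
Since p4 and p7 do not commute, Γ is not abelian.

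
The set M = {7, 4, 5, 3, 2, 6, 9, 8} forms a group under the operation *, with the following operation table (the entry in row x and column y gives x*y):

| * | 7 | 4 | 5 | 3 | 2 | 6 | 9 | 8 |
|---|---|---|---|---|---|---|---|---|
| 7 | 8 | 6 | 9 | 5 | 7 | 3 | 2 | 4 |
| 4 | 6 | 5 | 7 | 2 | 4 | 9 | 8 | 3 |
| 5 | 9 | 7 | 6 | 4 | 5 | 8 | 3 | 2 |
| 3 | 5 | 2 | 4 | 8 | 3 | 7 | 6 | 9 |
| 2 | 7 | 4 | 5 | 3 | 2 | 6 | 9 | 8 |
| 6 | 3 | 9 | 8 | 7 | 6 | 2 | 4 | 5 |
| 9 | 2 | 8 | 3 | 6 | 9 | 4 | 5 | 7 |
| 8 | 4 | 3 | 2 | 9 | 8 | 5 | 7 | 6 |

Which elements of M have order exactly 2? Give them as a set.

{6}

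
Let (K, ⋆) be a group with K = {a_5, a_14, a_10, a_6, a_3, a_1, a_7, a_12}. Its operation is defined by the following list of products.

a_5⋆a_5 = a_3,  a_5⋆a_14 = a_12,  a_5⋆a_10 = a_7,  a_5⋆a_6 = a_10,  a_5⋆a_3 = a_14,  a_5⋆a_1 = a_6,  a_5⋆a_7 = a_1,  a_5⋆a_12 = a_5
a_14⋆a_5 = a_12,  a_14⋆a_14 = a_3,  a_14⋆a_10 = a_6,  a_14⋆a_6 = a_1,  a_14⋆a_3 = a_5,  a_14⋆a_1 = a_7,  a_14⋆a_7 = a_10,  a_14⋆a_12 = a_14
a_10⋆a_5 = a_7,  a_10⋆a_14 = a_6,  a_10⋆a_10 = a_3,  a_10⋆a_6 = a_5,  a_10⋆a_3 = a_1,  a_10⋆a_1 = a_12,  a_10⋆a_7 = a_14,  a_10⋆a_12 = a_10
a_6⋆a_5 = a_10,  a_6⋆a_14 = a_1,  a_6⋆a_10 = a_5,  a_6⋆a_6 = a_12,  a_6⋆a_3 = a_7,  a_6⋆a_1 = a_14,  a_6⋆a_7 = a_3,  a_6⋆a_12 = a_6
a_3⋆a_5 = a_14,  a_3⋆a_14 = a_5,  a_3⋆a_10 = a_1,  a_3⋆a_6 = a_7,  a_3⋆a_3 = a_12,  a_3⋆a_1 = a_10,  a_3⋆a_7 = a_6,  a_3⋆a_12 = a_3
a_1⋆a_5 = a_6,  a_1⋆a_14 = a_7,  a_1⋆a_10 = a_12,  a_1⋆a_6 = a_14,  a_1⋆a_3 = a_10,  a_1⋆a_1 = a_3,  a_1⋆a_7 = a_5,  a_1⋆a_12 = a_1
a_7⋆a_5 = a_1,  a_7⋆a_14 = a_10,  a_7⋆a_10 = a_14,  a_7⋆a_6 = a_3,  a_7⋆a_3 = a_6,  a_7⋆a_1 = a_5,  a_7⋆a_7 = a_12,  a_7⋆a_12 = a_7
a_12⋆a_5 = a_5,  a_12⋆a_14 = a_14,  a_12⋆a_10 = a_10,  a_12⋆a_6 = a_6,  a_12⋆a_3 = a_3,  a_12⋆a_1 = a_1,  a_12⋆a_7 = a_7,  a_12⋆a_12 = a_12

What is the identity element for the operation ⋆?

a_12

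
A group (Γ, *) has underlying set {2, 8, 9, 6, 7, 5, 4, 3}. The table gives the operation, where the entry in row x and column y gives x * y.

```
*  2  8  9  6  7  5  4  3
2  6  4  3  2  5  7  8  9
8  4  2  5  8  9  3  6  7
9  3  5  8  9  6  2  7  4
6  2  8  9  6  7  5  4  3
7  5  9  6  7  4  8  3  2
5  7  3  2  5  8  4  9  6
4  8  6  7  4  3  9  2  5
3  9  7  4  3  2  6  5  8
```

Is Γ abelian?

Check whether the table is symmetric across its main diagonal.
Every entry (row x, col y) equals the entry (row y, col x), so Γ is abelian.

Yes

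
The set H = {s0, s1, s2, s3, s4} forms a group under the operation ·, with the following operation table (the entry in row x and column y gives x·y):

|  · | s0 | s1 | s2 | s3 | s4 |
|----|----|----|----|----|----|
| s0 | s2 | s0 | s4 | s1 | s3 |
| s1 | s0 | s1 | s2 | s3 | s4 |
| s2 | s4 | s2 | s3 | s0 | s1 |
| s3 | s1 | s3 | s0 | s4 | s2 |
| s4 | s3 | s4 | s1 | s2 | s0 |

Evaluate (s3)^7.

s3^1 = s3
s3^2 = s3·s3 = s4
s3^3 = s4·s3 = s2
s3^4 = s2·s3 = s0
s3^5 = s0·s3 = s1
s3^6 = s1·s3 = s3
s3^7 = s3·s3 = s4

s4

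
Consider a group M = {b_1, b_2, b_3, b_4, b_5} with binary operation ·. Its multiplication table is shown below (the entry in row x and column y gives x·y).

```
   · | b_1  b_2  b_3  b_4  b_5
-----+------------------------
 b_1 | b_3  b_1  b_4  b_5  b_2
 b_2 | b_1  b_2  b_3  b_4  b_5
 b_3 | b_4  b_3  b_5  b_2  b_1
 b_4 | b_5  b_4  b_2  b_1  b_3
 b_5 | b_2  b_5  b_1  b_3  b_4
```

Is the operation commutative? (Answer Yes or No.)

Yes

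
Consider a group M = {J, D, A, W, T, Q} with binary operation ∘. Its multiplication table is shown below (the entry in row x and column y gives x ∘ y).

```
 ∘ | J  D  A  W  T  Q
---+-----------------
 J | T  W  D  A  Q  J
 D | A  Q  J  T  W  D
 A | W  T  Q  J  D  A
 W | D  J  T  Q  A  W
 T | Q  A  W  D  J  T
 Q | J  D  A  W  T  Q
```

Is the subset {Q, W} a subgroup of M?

Yes

{Q, W} contains the identity Q.
Checking products: every product of two elements of {Q, W} (read from the table) lies in {Q, W}, so the set is closed.
In a finite group, a nonempty closed subset is a subgroup. So {Q, W} ≤ M.
(Structurally, M here is isomorphic to the symmetric group S_3.)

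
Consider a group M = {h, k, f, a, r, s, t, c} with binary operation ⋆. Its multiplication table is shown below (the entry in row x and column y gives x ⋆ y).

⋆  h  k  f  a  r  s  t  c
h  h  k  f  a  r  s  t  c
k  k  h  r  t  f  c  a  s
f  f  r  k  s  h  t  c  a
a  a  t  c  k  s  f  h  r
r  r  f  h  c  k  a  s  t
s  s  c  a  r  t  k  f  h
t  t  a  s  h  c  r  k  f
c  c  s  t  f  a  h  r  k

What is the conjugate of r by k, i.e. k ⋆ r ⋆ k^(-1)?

The identity is h. In row k, the entry h sits in column k, so k^(-1) = k.
k ⋆ r = f
f ⋆ k = r
(Structurally, M here is isomorphic to the quaternion group Q_8.)

r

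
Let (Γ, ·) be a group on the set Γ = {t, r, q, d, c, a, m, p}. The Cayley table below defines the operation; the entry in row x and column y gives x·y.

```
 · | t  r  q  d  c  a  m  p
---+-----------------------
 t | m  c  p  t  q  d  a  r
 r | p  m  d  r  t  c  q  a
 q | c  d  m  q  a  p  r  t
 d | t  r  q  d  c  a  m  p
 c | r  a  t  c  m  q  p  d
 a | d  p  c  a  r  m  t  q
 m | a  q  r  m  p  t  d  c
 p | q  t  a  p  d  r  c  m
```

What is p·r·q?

p

p·r = t
t·q = p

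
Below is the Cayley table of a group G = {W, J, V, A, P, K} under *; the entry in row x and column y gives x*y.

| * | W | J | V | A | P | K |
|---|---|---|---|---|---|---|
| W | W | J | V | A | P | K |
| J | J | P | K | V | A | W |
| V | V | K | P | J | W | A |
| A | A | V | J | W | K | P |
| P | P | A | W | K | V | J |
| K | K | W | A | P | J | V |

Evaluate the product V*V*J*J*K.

A

V*V = P
P*J = A
A*J = V
V*K = A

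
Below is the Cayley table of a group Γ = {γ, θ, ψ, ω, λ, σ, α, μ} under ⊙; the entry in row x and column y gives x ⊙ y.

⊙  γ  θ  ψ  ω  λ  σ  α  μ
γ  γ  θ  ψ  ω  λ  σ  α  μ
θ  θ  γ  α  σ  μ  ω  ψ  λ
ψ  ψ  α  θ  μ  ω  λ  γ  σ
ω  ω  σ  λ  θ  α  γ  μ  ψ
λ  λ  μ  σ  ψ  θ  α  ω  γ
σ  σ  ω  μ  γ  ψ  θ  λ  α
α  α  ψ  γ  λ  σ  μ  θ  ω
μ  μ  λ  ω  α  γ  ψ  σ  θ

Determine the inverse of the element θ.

First locate the identity: row γ matches the header, so γ is the identity.
Scan row θ for γ: θ ⊙ θ = γ. Hence θ^(-1) = θ.
(Structurally, Γ here is isomorphic to the quaternion group Q_8.)

θ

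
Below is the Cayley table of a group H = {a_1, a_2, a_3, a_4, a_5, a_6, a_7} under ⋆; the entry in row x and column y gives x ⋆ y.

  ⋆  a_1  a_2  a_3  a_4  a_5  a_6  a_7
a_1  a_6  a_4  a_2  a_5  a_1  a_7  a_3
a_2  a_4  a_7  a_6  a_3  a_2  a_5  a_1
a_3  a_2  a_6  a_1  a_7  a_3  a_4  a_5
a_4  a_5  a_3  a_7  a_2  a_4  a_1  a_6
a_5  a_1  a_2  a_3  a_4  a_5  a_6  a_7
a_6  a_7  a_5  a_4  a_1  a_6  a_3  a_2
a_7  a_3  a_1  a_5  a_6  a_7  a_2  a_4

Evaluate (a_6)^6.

a_6^1 = a_6
a_6^2 = a_6 ⋆ a_6 = a_3
a_6^3 = a_3 ⋆ a_6 = a_4
a_6^4 = a_4 ⋆ a_6 = a_1
a_6^5 = a_1 ⋆ a_6 = a_7
a_6^6 = a_7 ⋆ a_6 = a_2

a_2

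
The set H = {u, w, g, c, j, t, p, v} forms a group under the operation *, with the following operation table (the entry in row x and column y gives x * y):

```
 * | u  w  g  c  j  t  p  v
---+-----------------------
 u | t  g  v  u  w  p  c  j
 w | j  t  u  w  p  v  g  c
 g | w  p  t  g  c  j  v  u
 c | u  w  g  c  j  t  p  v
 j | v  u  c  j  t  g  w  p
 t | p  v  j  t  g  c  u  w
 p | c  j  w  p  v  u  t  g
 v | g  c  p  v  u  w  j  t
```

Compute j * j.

Read row j, column j: j * j = t.

t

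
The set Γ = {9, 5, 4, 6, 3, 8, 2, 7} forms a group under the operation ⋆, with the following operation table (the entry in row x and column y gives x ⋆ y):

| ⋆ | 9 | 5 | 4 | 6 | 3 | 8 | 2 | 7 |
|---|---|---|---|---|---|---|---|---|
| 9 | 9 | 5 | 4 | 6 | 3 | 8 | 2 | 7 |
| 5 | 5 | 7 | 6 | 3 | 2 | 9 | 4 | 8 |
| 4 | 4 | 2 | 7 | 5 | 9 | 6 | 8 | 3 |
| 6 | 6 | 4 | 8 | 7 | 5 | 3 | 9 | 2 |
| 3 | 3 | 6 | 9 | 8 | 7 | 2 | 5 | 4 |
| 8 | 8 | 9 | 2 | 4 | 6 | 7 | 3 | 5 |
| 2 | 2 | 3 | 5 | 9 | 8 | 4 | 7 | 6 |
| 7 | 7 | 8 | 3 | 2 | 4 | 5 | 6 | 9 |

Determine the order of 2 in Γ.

4

The identity element is 9 (its row matches the header).
2^1 = 2
2^2 = 2 ⋆ 2 = 7
2^3 = 7 ⋆ 2 = 6
2^4 = 6 ⋆ 2 = 9
The first power of 2 equal to the identity is 2^4, so ord(2) = 4.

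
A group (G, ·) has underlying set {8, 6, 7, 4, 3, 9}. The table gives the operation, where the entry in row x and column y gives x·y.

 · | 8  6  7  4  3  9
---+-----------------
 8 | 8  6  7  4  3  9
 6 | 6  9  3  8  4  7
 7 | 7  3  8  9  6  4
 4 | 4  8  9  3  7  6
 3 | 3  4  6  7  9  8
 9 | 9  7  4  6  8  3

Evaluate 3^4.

3

3^1 = 3
3^2 = 3·3 = 9
3^3 = 9·3 = 8
3^4 = 8·3 = 3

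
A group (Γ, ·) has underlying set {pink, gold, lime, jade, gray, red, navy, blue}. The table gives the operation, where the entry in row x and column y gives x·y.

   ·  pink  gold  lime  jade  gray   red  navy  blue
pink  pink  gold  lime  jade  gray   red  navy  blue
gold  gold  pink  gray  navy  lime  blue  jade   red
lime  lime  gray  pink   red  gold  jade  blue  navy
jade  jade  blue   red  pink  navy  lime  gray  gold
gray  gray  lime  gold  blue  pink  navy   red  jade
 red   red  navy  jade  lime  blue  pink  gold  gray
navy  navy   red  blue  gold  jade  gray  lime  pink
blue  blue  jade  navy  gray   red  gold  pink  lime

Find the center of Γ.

{lime, pink}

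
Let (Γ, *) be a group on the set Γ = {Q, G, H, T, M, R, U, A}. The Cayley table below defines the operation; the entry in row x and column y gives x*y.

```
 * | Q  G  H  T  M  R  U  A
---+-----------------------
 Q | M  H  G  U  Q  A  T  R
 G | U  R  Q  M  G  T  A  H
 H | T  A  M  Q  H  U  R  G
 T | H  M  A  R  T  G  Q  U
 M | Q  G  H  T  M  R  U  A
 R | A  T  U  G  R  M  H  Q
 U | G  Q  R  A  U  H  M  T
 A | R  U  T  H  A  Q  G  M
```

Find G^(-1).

T

First locate the identity: row M matches the header, so M is the identity.
Scan row G for M: G*T = M. Hence G^(-1) = T.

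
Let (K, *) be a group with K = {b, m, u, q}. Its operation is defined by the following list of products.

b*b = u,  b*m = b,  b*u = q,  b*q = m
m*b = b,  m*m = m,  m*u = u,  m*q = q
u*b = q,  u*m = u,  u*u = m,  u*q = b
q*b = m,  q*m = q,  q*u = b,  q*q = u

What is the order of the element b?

4

The identity element is m (its row matches the header).
b^1 = b
b^2 = b * b = u
b^3 = u * b = q
b^4 = q * b = m
The first power of b equal to the identity is b^4, so ord(b) = 4.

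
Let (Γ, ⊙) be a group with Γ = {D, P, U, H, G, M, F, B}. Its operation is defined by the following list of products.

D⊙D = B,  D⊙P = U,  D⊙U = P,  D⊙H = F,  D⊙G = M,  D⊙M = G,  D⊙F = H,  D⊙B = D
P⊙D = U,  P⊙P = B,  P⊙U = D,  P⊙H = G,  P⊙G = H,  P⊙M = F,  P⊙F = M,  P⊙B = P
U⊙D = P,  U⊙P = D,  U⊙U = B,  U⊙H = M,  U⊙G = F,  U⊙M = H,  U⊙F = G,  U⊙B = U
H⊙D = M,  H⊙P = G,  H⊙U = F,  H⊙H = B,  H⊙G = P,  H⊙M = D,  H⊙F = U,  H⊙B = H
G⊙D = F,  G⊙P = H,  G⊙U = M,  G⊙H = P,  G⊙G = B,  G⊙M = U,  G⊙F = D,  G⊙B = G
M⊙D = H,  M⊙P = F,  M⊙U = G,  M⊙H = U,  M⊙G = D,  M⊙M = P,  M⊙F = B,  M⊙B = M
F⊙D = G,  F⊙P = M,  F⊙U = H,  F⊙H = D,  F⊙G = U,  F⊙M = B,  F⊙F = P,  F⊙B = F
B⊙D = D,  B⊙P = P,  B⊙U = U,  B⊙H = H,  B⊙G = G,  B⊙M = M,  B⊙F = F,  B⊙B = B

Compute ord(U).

The identity element is B (its row matches the header).
U^1 = U
U^2 = U ⊙ U = B
The first power of U equal to the identity is U^2, so ord(U) = 2.

2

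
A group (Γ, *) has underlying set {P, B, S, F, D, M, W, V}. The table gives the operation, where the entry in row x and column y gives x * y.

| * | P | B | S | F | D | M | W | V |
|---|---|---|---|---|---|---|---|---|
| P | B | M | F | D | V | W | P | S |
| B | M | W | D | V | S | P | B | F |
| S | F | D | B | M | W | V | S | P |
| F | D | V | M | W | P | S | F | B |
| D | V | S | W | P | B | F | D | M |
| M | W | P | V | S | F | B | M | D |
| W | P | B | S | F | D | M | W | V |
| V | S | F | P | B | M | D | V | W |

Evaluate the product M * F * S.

B

M * F = S
S * S = B
(Structurally, Γ here is isomorphic to Z_2 x Z_4.)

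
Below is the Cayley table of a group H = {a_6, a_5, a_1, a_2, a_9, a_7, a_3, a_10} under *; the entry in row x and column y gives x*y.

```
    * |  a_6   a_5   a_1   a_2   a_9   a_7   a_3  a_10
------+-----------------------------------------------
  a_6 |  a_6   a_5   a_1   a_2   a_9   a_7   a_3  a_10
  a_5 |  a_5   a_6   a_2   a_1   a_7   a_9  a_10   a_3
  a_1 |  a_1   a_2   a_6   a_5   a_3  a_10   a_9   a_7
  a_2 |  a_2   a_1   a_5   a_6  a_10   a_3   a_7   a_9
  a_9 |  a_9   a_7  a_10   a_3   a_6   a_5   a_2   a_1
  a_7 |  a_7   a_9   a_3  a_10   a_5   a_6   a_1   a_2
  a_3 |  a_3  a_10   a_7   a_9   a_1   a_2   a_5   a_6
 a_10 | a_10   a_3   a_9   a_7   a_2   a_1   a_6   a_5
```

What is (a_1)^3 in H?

a_1^1 = a_1
a_1^2 = a_1*a_1 = a_6
a_1^3 = a_6*a_1 = a_1
(Structurally, H here is isomorphic to the dihedral group D_4.)

a_1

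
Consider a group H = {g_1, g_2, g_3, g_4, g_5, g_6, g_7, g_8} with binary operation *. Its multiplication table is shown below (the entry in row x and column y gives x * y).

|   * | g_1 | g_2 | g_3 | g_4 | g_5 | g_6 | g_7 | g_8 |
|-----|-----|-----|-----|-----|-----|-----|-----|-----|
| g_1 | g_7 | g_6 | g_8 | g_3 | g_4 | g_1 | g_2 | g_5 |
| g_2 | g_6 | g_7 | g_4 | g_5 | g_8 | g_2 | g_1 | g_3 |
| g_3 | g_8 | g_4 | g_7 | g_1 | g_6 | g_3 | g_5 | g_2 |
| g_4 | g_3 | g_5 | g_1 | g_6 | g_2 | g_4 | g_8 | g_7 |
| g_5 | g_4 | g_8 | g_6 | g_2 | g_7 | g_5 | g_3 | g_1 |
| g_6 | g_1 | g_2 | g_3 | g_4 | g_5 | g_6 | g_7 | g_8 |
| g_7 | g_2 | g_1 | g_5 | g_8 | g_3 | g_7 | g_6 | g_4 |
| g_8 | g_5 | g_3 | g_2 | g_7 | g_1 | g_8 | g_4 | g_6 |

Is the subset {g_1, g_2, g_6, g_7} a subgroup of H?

{g_1, g_2, g_6, g_7} contains the identity g_6.
Checking products: every product of two elements of {g_1, g_2, g_6, g_7} (read from the table) lies in {g_1, g_2, g_6, g_7}, so the set is closed.
In a finite group, a nonempty closed subset is a subgroup. So {g_1, g_2, g_6, g_7} ≤ H.
(Structurally, H here is isomorphic to Z_2 x Z_4.)

Yes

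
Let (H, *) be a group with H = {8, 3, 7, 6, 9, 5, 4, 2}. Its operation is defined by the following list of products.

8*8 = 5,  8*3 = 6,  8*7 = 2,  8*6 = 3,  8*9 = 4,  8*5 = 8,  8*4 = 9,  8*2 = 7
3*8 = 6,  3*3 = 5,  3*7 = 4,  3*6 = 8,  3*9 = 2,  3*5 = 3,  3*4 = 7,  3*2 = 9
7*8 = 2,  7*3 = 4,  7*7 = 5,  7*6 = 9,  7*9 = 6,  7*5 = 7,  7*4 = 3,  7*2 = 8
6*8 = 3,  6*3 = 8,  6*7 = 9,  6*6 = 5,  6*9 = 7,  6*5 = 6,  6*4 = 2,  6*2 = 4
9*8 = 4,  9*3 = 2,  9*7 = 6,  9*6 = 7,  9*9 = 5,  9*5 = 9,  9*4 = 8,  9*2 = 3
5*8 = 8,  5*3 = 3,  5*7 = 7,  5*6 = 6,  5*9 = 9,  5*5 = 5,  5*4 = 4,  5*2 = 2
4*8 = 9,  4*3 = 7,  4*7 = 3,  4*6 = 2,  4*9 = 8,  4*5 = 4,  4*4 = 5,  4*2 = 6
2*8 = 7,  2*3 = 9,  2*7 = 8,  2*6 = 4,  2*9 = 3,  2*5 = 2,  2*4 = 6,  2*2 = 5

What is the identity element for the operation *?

The identity e satisfies e*x = x for all x, so its row in the table reproduces the column headers.
Row 5 reads: 8, 3, 7, 6, 9, 5, 4, 2 — exactly the header order. So 5 is the identity.

5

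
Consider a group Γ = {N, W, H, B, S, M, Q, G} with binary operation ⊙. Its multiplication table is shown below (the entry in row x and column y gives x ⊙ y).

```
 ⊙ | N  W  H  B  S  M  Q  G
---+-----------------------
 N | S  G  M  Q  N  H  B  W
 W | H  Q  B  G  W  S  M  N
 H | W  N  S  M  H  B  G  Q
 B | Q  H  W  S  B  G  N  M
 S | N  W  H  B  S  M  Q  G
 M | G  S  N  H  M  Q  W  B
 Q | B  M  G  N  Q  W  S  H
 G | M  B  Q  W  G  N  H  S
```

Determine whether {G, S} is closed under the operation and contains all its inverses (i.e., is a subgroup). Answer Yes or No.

{G, S} contains the identity S.
Checking products: every product of two elements of {G, S} (read from the table) lies in {G, S}, so the set is closed.
In a finite group, a nonempty closed subset is a subgroup. So {G, S} ≤ Γ.

Yes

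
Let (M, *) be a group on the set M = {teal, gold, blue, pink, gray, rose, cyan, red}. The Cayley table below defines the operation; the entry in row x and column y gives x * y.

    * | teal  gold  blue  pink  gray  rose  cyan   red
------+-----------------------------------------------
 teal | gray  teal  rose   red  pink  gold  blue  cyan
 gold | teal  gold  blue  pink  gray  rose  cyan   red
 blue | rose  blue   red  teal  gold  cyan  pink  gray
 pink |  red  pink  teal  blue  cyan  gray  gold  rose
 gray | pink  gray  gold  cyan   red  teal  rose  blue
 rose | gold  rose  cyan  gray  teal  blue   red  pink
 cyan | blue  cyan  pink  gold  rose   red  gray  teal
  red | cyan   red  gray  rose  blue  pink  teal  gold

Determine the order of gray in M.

4

The identity element is gold (its row matches the header).
gray^1 = gray
gray^2 = gray * gray = red
gray^3 = red * gray = blue
gray^4 = blue * gray = gold
The first power of gray equal to the identity is gray^4, so ord(gray) = 4.
(Structurally, M here is isomorphic to the cyclic group Z_8.)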